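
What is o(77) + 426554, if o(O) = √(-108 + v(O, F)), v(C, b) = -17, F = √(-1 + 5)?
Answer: 426554 + 5*I*√5 ≈ 4.2655e+5 + 11.18*I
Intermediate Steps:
F = 2 (F = √4 = 2)
o(O) = 5*I*√5 (o(O) = √(-108 - 17) = √(-125) = 5*I*√5)
o(77) + 426554 = 5*I*√5 + 426554 = 426554 + 5*I*√5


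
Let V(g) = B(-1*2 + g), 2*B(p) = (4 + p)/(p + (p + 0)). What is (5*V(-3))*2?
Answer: ½ ≈ 0.50000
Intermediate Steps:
B(p) = (4 + p)/(4*p) (B(p) = ((4 + p)/(p + (p + 0)))/2 = ((4 + p)/(p + p))/2 = ((4 + p)/((2*p)))/2 = ((4 + p)*(1/(2*p)))/2 = ((4 + p)/(2*p))/2 = (4 + p)/(4*p))
V(g) = (2 + g)/(4*(-2 + g)) (V(g) = (4 + (-1*2 + g))/(4*(-1*2 + g)) = (4 + (-2 + g))/(4*(-2 + g)) = (2 + g)/(4*(-2 + g)))
(5*V(-3))*2 = (5*((2 - 3)/(4*(-2 - 3))))*2 = (5*((¼)*(-1)/(-5)))*2 = (5*((¼)*(-⅕)*(-1)))*2 = (5*(1/20))*2 = (¼)*2 = ½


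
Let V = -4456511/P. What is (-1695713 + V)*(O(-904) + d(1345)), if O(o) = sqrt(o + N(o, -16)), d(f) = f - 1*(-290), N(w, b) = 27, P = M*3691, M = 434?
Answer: -4441243591885455/1601894 - 2716356936933*I*sqrt(877)/1601894 ≈ -2.7725e+9 - 5.0217e+7*I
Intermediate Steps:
P = 1601894 (P = 434*3691 = 1601894)
d(f) = 290 + f (d(f) = f + 290 = 290 + f)
V = -4456511/1601894 ≈ -2.7820
O(o) = sqrt(27 + o) (O(o) = sqrt(o + 27) = sqrt(27 + o))
(-1695713 + V)*(O(-904) + d(1345)) = (-1695713 - 4456511/1601894)*(sqrt(27 - 904) + (290 + 1345)) = -2716356936933*(sqrt(-877) + 1635)/1601894 = -2716356936933*(I*sqrt(877) + 1635)/1601894 = -2716356936933*(1635 + I*sqrt(877))/1601894 = -4441243591885455/1601894 - 2716356936933*I*sqrt(877)/1601894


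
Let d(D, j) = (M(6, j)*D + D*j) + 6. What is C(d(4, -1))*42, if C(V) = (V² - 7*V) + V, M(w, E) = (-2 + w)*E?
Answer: 11760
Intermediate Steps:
M(w, E) = E*(-2 + w)
d(D, j) = 6 + 5*D*j (d(D, j) = ((j*(-2 + 6))*D + D*j) + 6 = ((j*4)*D + D*j) + 6 = ((4*j)*D + D*j) + 6 = (4*D*j + D*j) + 6 = 5*D*j + 6 = 6 + 5*D*j)
C(V) = V² - 6*V
C(d(4, -1))*42 = ((6 + 5*4*(-1))*(-6 + (6 + 5*4*(-1))))*42 = ((6 - 20)*(-6 + (6 - 20)))*42 = -14*(-6 - 14)*42 = -14*(-20)*42 = 280*42 = 11760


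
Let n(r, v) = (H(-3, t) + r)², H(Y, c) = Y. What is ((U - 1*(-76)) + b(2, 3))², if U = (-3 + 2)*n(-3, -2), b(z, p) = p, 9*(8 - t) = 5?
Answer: 1849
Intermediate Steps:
t = 67/9 (t = 8 - ⅑*5 = 8 - 5/9 = 67/9 ≈ 7.4444)
n(r, v) = (-3 + r)²
U = -36 (U = (-3 + 2)*(-3 - 3)² = -1*(-6)² = -1*36 = -36)
((U - 1*(-76)) + b(2, 3))² = ((-36 - 1*(-76)) + 3)² = ((-36 + 76) + 3)² = (40 + 3)² = 43² = 1849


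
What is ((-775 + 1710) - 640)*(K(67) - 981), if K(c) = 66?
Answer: -269925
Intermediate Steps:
((-775 + 1710) - 640)*(K(67) - 981) = ((-775 + 1710) - 640)*(66 - 981) = (935 - 640)*(-915) = 295*(-915) = -269925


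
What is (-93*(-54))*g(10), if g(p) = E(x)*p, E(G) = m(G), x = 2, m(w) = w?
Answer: 100440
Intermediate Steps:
E(G) = G
g(p) = 2*p
(-93*(-54))*g(10) = (-93*(-54))*(2*10) = 5022*20 = 100440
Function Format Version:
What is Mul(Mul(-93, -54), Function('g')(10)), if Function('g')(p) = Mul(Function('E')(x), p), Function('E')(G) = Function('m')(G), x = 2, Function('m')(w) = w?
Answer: 100440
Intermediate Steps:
Function('E')(G) = G
Function('g')(p) = Mul(2, p)
Mul(Mul(-93, -54), Function('g')(10)) = Mul(Mul(-93, -54), Mul(2, 10)) = Mul(5022, 20) = 100440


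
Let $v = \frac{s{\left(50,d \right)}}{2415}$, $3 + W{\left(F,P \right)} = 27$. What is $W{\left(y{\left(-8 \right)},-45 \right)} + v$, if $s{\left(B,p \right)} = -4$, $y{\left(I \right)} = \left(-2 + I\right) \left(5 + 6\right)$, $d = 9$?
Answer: $\frac{57956}{2415} \approx 23.998$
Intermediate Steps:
$y{\left(I \right)} = -22 + 11 I$ ($y{\left(I \right)} = \left(-2 + I\right) 11 = -22 + 11 I$)
$W{\left(F,P \right)} = 24$ ($W{\left(F,P \right)} = -3 + 27 = 24$)
$v = - \frac{4}{2415} \approx -0.0016563$
$W{\left(y{\left(-8 \right)},-45 \right)} + v = 24 - \frac{4}{2415} = \frac{57956}{2415}$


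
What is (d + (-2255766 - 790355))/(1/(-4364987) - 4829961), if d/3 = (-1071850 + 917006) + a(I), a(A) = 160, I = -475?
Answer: 15321859512751/21082716975508 ≈ 0.72675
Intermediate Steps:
d = -464052 (d = 3*((-1071850 + 917006) + 160) = 3*(-154844 + 160) = 3*(-154684) = -464052)
(d + (-2255766 - 790355))/(1/(-4364987) - 4829961) = (-464052 + (-2255766 - 790355))/(1/(-4364987) - 4829961) = (-464052 - 3046121)/(-1/4364987 - 4829961) = -3510173/(-21082716975508/4364987) = -3510173*(-4364987/21082716975508) = 15321859512751/21082716975508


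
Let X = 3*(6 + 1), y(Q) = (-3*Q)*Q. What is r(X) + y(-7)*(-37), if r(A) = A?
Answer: 5460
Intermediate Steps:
y(Q) = -3*Q²
X = 21 (X = 3*7 = 21)
r(X) + y(-7)*(-37) = 21 - 3*(-7)²*(-37) = 21 - 3*49*(-37) = 21 - 147*(-37) = 21 + 5439 = 5460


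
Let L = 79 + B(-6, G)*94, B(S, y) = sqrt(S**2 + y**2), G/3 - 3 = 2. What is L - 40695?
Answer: -40616 + 282*sqrt(29) ≈ -39097.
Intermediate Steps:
G = 15 (G = 9 + 3*2 = 9 + 6 = 15)
L = 79 + 282*sqrt(29) (L = 79 + sqrt((-6)**2 + 15**2)*94 = 79 + sqrt(36 + 225)*94 = 79 + sqrt(261)*94 = 79 + (3*sqrt(29))*94 = 79 + 282*sqrt(29) ≈ 1597.6)
L - 40695 = (79 + 282*sqrt(29)) - 40695 = -40616 + 282*sqrt(29)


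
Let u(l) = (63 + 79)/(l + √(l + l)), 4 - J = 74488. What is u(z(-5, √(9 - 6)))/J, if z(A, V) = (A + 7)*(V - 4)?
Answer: -71/(-297936 + 74484*√3 + 74484*I*√(4 - √3)) ≈ 0.00029169 + 0.00019369*I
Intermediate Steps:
z(A, V) = (-4 + V)*(7 + A) (z(A, V) = (7 + A)*(-4 + V) = (-4 + V)*(7 + A))
J = -74484 (J = 4 - 1*74488 = 4 - 74488 = -74484)
u(l) = 142/(l + √2*√l) (u(l) = 142/(l + √(2*l)) = 142/(l + √2*√l))
u(z(-5, √(9 - 6)))/J = (142/((-28 - 4*(-5) + 7*√(9 - 6) - 5*√(9 - 6)) + √2*√(-28 - 4*(-5) + 7*√(9 - 6) - 5*√(9 - 6))))/(-74484) = (142/((-28 + 20 + 7*√3 - 5*√3) + √2*√(-28 + 20 + 7*√3 - 5*√3)))*(-1/74484) = (142/((-8 + 2*√3) + √2*√(-8 + 2*√3)))*(-1/74484) = (142/(-8 + 2*√3 + √2*√(-8 + 2*√3)))*(-1/74484) = -71/(37242*(-8 + 2*√3 + √2*√(-8 + 2*√3)))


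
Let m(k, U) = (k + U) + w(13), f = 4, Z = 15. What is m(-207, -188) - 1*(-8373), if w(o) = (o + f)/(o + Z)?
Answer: 223401/28 ≈ 7978.6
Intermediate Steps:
w(o) = (4 + o)/(15 + o) (w(o) = (o + 4)/(o + 15) = (4 + o)/(15 + o))
m(k, U) = 17/28 + U + k (m(k, U) = (k + U) + (4 + 13)/(15 + 13) = (U + k) + 17/28 = 17/28 + U + k)
m(-207, -188) - 1*(-8373) = (17/28 - 188 - 207) - 1*(-8373) = -11043/28 + 8373 = 223401/28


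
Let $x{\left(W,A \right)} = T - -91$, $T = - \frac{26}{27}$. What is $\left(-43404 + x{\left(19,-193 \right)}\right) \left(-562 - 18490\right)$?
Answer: $\frac{22280875804}{27} \approx 8.2522 \cdot 10^{8}$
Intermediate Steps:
$T = - \frac{26}{27}$ ($T = \left(-26\right) \frac{1}{27} = - \frac{26}{27} \approx -0.96296$)
$x{\left(W,A \right)} = \frac{2431}{27}$ ($x{\left(W,A \right)} = - \frac{26}{27} - -91 = - \frac{26}{27} + 91 = \frac{2431}{27}$)
$\left(-43404 + x{\left(19,-193 \right)}\right) \left(-562 - 18490\right) = \left(-43404 + \frac{2431}{27}\right) \left(-562 - 18490\right) = \left(- \frac{1169477}{27}\right) \left(-19052\right) = \frac{22280875804}{27}$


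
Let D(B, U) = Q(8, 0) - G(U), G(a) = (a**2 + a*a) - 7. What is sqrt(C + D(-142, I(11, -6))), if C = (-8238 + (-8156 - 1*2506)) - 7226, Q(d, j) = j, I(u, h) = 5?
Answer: I*sqrt(26169) ≈ 161.77*I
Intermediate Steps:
G(a) = -7 + 2*a**2 (G(a) = (a**2 + a**2) - 7 = 2*a**2 - 7 = -7 + 2*a**2)
C = -26126 (C = (-8238 + (-8156 - 2506)) - 7226 = (-8238 - 10662) - 7226 = -18900 - 7226 = -26126)
D(B, U) = 7 - 2*U**2 (D(B, U) = 0 - (-7 + 2*U**2) = 0 + (7 - 2*U**2) = 7 - 2*U**2)
sqrt(C + D(-142, I(11, -6))) = sqrt(-26126 + (7 - 2*5**2)) = sqrt(-26126 + (7 - 2*25)) = sqrt(-26126 + (7 - 50)) = sqrt(-26126 - 43) = sqrt(-26169) = I*sqrt(26169)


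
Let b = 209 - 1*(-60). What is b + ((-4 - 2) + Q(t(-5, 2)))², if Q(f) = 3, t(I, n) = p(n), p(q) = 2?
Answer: 278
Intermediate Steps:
t(I, n) = 2
b = 269 (b = 209 + 60 = 269)
b + ((-4 - 2) + Q(t(-5, 2)))² = 269 + ((-4 - 2) + 3)² = 269 + (-6 + 3)² = 269 + (-3)² = 269 + 9 = 278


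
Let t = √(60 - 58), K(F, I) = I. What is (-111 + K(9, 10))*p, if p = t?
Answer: -101*√2 ≈ -142.84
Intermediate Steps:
t = √2 ≈ 1.4142
p = √2 ≈ 1.4142
(-111 + K(9, 10))*p = (-111 + 10)*√2 = -101*√2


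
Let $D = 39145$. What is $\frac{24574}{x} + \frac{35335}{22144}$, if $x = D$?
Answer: $\frac{1927355231}{866826880} \approx 2.2235$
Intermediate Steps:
$x = 39145$
$\frac{24574}{x} + \frac{35335}{22144} = \frac{24574}{39145} + \frac{35335}{22144} = \frac{1927355231}{866826880}$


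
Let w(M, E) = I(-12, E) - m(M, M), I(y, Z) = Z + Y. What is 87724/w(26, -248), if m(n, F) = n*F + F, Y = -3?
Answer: -87724/953 ≈ -92.050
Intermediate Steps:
m(n, F) = F + F*n (m(n, F) = F*n + F = F + F*n)
I(y, Z) = -3 + Z (I(y, Z) = Z - 3 = -3 + Z)
w(M, E) = -3 + E - M*(1 + M) (w(M, E) = (-3 + E) - M*(1 + M) = -3 + E - M*(1 + M))
87724/w(26, -248) = 87724/(-3 - 248 - 1*26*(1 + 26)) = 87724/(-3 - 248 - 1*26*27) = 87724/(-3 - 248 - 702) = 87724/(-953) = 87724*(-1/953) = -87724/953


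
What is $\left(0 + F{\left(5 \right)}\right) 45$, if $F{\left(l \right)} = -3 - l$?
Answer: $-360$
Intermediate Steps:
$\left(0 + F{\left(5 \right)}\right) 45 = \left(0 - 8\right) 45 = \left(-8\right) 45 = -360$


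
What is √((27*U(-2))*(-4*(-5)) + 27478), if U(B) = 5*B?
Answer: √22078 ≈ 148.59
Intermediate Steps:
√((27*U(-2))*(-4*(-5)) + 27478) = √((27*(5*(-2)))*(-4*(-5)) + 27478) = √((27*(-10))*20 + 27478) = √(-270*20 + 27478) = √(-5400 + 27478) = √22078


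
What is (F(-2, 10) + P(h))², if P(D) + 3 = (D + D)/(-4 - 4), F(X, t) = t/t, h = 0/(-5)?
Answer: 4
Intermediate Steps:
h = 0 (h = 0*(-⅕) = 0)
F(X, t) = 1
P(D) = -3 - D/4 (P(D) = -3 + (D + D)/(-4 - 4) = -3 + (2*D)/(-8) = -3 + (2*D)*(-⅛) = -3 - D/4)
(F(-2, 10) + P(h))² = (1 + (-3 - ¼*0))² = (1 + (-3 + 0))² = (1 - 3)² = (-2)² = 4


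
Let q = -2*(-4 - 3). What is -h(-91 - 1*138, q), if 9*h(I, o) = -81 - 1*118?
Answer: 199/9 ≈ 22.111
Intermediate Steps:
q = 14 (q = -2*(-7) = 14)
h(I, o) = -199/9 (h(I, o) = (-81 - 1*118)/9 = (-81 - 118)/9 = (⅑)*(-199) = -199/9)
-h(-91 - 1*138, q) = -1*(-199/9) = 199/9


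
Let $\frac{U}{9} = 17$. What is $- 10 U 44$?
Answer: $-67320$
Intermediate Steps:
$U = 153$ ($U = 9 \cdot 17 = 153$)
$- 10 U 44 = \left(-10\right) 153 \cdot 44 = \left(-1530\right) 44 = -67320$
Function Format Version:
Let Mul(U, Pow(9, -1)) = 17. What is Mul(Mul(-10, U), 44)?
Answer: -67320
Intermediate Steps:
U = 153 (U = Mul(9, 17) = 153)
Mul(Mul(-10, U), 44) = Mul(Mul(-10, 153), 44) = Mul(-1530, 44) = -67320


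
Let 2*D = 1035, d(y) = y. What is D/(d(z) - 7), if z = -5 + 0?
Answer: -345/8 ≈ -43.125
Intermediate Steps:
z = -5
D = 1035/2 (D = (½)*1035 = 1035/2 ≈ 517.50)
D/(d(z) - 7) = 1035/(2*(-5 - 7)) = (1035/2)/(-12) = (1035/2)*(-1/12) = -345/8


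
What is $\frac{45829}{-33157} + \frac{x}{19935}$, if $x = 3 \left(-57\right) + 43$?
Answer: $- \frac{917845211}{660984795} \approx -1.3886$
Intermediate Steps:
$x = -128$ ($x = -171 + 43 = -128$)
$\frac{45829}{-33157} + \frac{x}{19935} = \frac{45829}{-33157} - \frac{128}{19935} = 45829 \left(- \frac{1}{33157}\right) - \frac{128}{19935} = - \frac{45829}{33157} - \frac{128}{19935} = - \frac{917845211}{660984795}$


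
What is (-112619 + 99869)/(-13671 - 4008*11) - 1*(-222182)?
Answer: 4277674296/19253 ≈ 2.2218e+5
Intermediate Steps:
(-112619 + 99869)/(-13671 - 4008*11) - 1*(-222182) = -12750/(-13671 - 44088) + 222182 = -12750/(-57759) + 222182 = -12750*(-1/57759) + 222182 = 4250/19253 + 222182 = 4277674296/19253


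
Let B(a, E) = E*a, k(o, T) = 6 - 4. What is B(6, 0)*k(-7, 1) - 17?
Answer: -17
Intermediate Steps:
k(o, T) = 2
B(6, 0)*k(-7, 1) - 17 = (0*6)*2 - 17 = 0*2 - 17 = 0 - 17 = -17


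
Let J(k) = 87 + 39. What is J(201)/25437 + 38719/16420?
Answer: 328988041/139225180 ≈ 2.3630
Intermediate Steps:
J(k) = 126
J(201)/25437 + 38719/16420 = 126/25437 + 38719/16420 = 126*(1/25437) + 38719*(1/16420) = 42/8479 + 38719/16420 = 328988041/139225180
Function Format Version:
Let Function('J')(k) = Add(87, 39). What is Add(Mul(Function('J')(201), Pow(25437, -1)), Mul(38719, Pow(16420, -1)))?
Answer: Rational(328988041, 139225180) ≈ 2.3630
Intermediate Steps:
Function('J')(k) = 126
Add(Mul(Function('J')(201), Pow(25437, -1)), Mul(38719, Pow(16420, -1))) = Add(Mul(126, Pow(25437, -1)), Mul(38719, Pow(16420, -1))) = Add(Mul(126, Rational(1, 25437)), Mul(38719, Rational(1, 16420))) = Add(Rational(42, 8479), Rational(38719, 16420)) = Rational(328988041, 139225180)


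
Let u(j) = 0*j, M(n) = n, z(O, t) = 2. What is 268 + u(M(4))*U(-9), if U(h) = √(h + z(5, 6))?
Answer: 268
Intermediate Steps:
U(h) = √(2 + h) (U(h) = √(h + 2) = √(2 + h))
u(j) = 0
268 + u(M(4))*U(-9) = 268 + 0*√(2 - 9) = 268 + 0*√(-7) = 268 + 0*(I*√7) = 268 + 0 = 268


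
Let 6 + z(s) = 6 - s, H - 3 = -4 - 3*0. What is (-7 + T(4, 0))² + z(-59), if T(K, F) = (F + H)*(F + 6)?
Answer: 228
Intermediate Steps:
H = -1 (H = 3 + (-4 - 3*0) = 3 + (-4 + 0) = 3 - 4 = -1)
T(K, F) = (-1 + F)*(6 + F) (T(K, F) = (F - 1)*(F + 6) = (-1 + F)*(6 + F))
z(s) = -s (z(s) = -6 + (6 - s) = -s)
(-7 + T(4, 0))² + z(-59) = (-7 + (-6 + 0² + 5*0))² - 1*(-59) = (-7 + (-6 + 0 + 0))² + 59 = (-7 - 6)² + 59 = (-13)² + 59 = 169 + 59 = 228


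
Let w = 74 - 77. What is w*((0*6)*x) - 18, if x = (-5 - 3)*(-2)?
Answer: -18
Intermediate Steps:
x = 16 (x = -8*(-2) = 16)
w = -3
w*((0*6)*x) - 18 = -3*0*6*16 - 18 = -0*16 - 18 = -3*0 - 18 = 0 - 18 = -18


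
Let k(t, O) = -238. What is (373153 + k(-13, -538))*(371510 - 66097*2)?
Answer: 89244526140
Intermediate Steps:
(373153 + k(-13, -538))*(371510 - 66097*2) = (373153 - 238)*(371510 - 66097*2) = 372915*(371510 - 132194) = 372915*239316 = 89244526140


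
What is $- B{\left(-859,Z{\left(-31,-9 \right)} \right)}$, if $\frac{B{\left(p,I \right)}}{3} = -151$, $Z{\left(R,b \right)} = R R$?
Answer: $453$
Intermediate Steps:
$Z{\left(R,b \right)} = R^{2}$
$B{\left(p,I \right)} = -453$ ($B{\left(p,I \right)} = 3 \left(-151\right) = -453$)
$- B{\left(-859,Z{\left(-31,-9 \right)} \right)} = \left(-1\right) \left(-453\right) = 453$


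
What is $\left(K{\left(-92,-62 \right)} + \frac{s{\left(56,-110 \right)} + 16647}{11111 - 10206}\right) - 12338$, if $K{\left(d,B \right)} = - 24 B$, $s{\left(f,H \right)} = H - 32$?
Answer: $- \frac{1960549}{181} \approx -10832.0$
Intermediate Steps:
$s{\left(f,H \right)} = -32 + H$ ($s{\left(f,H \right)} = H - 32 = -32 + H$)
$\left(K{\left(-92,-62 \right)} + \frac{s{\left(56,-110 \right)} + 16647}{11111 - 10206}\right) - 12338 = \left(\left(-24\right) \left(-62\right) + \frac{\left(-32 - 110\right) + 16647}{11111 - 10206}\right) - 12338 = \left(1488 + \frac{-142 + 16647}{905}\right) - 12338 = \left(1488 + 16505 \cdot \frac{1}{905}\right) - 12338 = \left(1488 + \frac{3301}{181}\right) - 12338 = \frac{272629}{181} - 12338 = - \frac{1960549}{181}$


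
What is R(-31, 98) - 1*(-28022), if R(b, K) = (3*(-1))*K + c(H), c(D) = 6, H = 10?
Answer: 27734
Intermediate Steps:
R(b, K) = 6 - 3*K (R(b, K) = (3*(-1))*K + 6 = -3*K + 6 = 6 - 3*K)
R(-31, 98) - 1*(-28022) = (6 - 3*98) - 1*(-28022) = (6 - 294) + 28022 = -288 + 28022 = 27734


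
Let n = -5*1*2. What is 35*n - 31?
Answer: -381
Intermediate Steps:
n = -10 (n = -5*2 = -10)
35*n - 31 = 35*(-10) - 31 = -350 - 31 = -381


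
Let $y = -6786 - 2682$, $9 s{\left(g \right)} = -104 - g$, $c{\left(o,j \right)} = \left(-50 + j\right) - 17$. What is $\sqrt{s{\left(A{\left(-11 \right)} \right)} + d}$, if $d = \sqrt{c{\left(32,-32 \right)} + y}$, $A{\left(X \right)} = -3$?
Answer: $\frac{\sqrt{-101 + 27 i \sqrt{1063}}}{3} \approx 6.6042 + 7.4052 i$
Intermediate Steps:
$c{\left(o,j \right)} = -67 + j$
$s{\left(g \right)} = - \frac{104}{9} - \frac{g}{9}$ ($s{\left(g \right)} = \frac{-104 - g}{9} = - \frac{104}{9} - \frac{g}{9}$)
$y = -9468$
$d = 3 i \sqrt{1063}$ ($d = \sqrt{\left(-67 - 32\right) - 9468} = \sqrt{-99 - 9468} = \sqrt{-9567} = 3 i \sqrt{1063} \approx 97.811 i$)
$\sqrt{s{\left(A{\left(-11 \right)} \right)} + d} = \sqrt{\left(- \frac{104}{9} - - \frac{1}{3}\right) + 3 i \sqrt{1063}} = \sqrt{\left(- \frac{104}{9} + \frac{1}{3}\right) + 3 i \sqrt{1063}} = \sqrt{- \frac{101}{9} + 3 i \sqrt{1063}}$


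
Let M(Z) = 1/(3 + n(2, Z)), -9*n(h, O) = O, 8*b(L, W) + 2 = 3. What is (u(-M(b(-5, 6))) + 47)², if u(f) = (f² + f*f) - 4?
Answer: 3992175829849/2136750625 ≈ 1868.3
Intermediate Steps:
b(L, W) = ⅛ (b(L, W) = -¼ + (⅛)*3 = -¼ + 3/8 = ⅛)
n(h, O) = -O/9
M(Z) = 1/(3 - Z/9)
u(f) = -4 + 2*f² (u(f) = (f² + f²) - 4 = 2*f² - 4 = -4 + 2*f²)
(u(-M(b(-5, 6))) + 47)² = ((-4 + 2*(-(-9)/(-27 + ⅛))²) + 47)² = ((-4 + 2*(-(-9)/(-215/8))²) + 47)² = ((-4 + 2*(-(-9)*(-8)/215)²) + 47)² = ((-4 + 2*(-1*72/215)²) + 47)² = ((-4 + 2*(-72/215)²) + 47)² = ((-4 + 2*(5184/46225)) + 47)² = ((-4 + 10368/46225) + 47)² = (-174532/46225 + 47)² = (1998043/46225)² = 3992175829849/2136750625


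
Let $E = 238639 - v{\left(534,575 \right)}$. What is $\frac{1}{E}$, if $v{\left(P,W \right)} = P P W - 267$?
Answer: $- \frac{1}{163725794} \approx -6.1078 \cdot 10^{-9}$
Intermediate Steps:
$v{\left(P,W \right)} = -267 + W P^{2}$ ($v{\left(P,W \right)} = P^{2} W - 267 = W P^{2} - 267 = -267 + W P^{2}$)
$E = -163725794$ ($E = 238639 - \left(-267 + 575 \cdot 534^{2}\right) = 238639 - \left(-267 + 575 \cdot 285156\right) = 238639 - \left(-267 + 163964700\right) = 238639 - 163964433 = -163725794$)
$\frac{1}{E} = \frac{1}{-163725794} = - \frac{1}{163725794}$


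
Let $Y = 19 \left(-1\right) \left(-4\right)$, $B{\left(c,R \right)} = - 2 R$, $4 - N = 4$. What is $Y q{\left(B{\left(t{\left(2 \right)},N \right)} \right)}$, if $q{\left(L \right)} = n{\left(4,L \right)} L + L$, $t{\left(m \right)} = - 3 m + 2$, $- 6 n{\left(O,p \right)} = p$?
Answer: $0$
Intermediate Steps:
$N = 0$ ($N = 4 - 4 = 0$)
$n{\left(O,p \right)} = - \frac{p}{6}$
$t{\left(m \right)} = 2 - 3 m$
$Y = 76$ ($Y = \left(-19\right) \left(-4\right) = 76$)
$q{\left(L \right)} = L - \frac{L^{2}}{6}$ ($q{\left(L \right)} = - \frac{L}{6} L + L = - \frac{L^{2}}{6} + L = L - \frac{L^{2}}{6}$)
$Y q{\left(B{\left(t{\left(2 \right)},N \right)} \right)} = 76 \frac{\left(-2\right) 0 \left(6 - \left(-2\right) 0\right)}{6} = 76 \cdot \frac{1}{6} \cdot 0 \left(6 - 0\right) = 76 \cdot \frac{1}{6} \cdot 0 \left(6 + 0\right) = 76 \cdot \frac{1}{6} \cdot 0 \cdot 6 = 76 \cdot 0 = 0$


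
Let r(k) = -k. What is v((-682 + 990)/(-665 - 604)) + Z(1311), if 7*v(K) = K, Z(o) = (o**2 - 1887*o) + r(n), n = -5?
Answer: -958261283/1269 ≈ -7.5513e+5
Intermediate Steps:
Z(o) = 5 + o**2 - 1887*o (Z(o) = (o**2 - 1887*o) - 1*(-5) = (o**2 - 1887*o) + 5 = 5 + o**2 - 1887*o)
v(K) = K/7
v((-682 + 990)/(-665 - 604)) + Z(1311) = ((-682 + 990)/(-665 - 604))/7 + (5 + 1311**2 - 1887*1311) = (308/(-1269))/7 + (5 + 1718721 - 2473857) = (308*(-1/1269))/7 - 755131 = (1/7)*(-308/1269) - 755131 = -44/1269 - 755131 = -958261283/1269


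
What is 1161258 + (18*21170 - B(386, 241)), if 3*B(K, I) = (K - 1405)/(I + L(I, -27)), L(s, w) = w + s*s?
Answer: 269728284449/174885 ≈ 1.5423e+6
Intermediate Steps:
L(s, w) = w + s**2
B(K, I) = (-1405 + K)/(3*(-27 + I + I**2)) (B(K, I) = ((K - 1405)/(I + (-27 + I**2)))/3 = ((-1405 + K)/(-27 + I + I**2))/3 = (-1405 + K)/(3*(-27 + I + I**2)))
1161258 + (18*21170 - B(386, 241)) = 1161258 + (18*21170 - (-1405 + 386)/(3*(-27 + 241 + 241**2))) = 1161258 + (381060 - (-1019)/(3*(-27 + 241 + 58081))) = 1161258 + (381060 - (-1019)/(3*58295)) = 1161258 + (381060 - 1*(-1019/174885)) = 1161258 + (381060 + 1019/174885) = 1161258 + 66641679119/174885 = 269728284449/174885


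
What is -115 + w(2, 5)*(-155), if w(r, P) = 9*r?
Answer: -2905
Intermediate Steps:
-115 + w(2, 5)*(-155) = -115 + (9*2)*(-155) = -115 + 18*(-155) = -115 - 2790 = -2905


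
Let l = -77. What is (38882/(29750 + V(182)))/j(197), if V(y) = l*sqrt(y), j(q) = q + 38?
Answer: 16524850/2967658631 + 213851*sqrt(182)/14838293155 ≈ 0.0057627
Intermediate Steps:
j(q) = 38 + q
V(y) = -77*sqrt(y)
(38882/(29750 + V(182)))/j(197) = (38882/(29750 - 77*sqrt(182)))/(38 + 197) = (38882/(29750 - 77*sqrt(182)))/235 = (38882/(29750 - 77*sqrt(182)))*(1/235) = 38882/(235*(29750 - 77*sqrt(182)))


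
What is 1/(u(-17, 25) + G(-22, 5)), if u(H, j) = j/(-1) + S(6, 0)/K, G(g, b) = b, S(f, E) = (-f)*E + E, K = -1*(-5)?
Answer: -1/20 ≈ -0.050000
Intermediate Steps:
K = 5
S(f, E) = E - E*f (S(f, E) = -E*f + E = E - E*f)
u(H, j) = -j (u(H, j) = j/(-1) + (0*(1 - 1*6))/5 = j*(-1) + (0*(1 - 6))*(1/5) = -j + (0*(-5))*(1/5) = -j + 0*(1/5) = -j + 0 = -j)
1/(u(-17, 25) + G(-22, 5)) = 1/(-1*25 + 5) = 1/(-25 + 5) = 1/(-20) = -1/20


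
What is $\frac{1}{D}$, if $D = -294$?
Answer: $- \frac{1}{294} \approx -0.0034014$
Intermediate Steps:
$\frac{1}{D} = \frac{1}{-294} = - \frac{1}{294}$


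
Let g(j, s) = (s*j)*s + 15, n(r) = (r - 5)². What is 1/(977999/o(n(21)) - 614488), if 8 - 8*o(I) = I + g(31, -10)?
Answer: -3363/2074347136 ≈ -1.6212e-6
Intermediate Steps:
n(r) = (-5 + r)²
g(j, s) = 15 + j*s² (g(j, s) = (j*s)*s + 15 = j*s² + 15 = 15 + j*s²)
o(I) = -3107/8 - I/8 (o(I) = 1 - (I + (15 + 31*(-10)²))/8 = 1 - (I + (15 + 31*100))/8 = 1 - (I + (15 + 3100))/8 = 1 - (I + 3115)/8 = 1 - (3115 + I)/8 = 1 + (-3115/8 - I/8) = -3107/8 - I/8)
1/(977999/o(n(21)) - 614488) = 1/(977999/(-3107/8 - (-5 + 21)²/8) - 614488) = 1/(977999/(-3107/8 - ⅛*16²) - 614488) = 1/(977999/(-3107/8 - ⅛*256) - 614488) = 1/(977999/(-3107/8 - 32) - 614488) = 1/(977999/(-3363/8) - 614488) = 1/(977999*(-8/3363) - 614488) = 1/(-7823992/3363 - 614488) = 1/(-2074347136/3363) = -3363/2074347136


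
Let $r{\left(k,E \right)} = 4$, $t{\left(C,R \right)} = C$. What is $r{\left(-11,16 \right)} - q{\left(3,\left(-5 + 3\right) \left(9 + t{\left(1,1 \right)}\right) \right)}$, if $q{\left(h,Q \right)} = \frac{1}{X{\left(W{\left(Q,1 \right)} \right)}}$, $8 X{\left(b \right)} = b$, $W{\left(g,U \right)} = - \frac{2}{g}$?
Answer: $-76$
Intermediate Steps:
$X{\left(b \right)} = \frac{b}{8}$
$q{\left(h,Q \right)} = - 4 Q$ ($q{\left(h,Q \right)} = \frac{1}{\frac{1}{8} \left(- \frac{2}{Q}\right)} = \frac{1}{\left(- \frac{1}{4}\right) \frac{1}{Q}} = - 4 Q$)
$r{\left(-11,16 \right)} - q{\left(3,\left(-5 + 3\right) \left(9 + t{\left(1,1 \right)}\right) \right)} = 4 - - 4 \left(-5 + 3\right) \left(9 + 1\right) = 4 - - 4 \left(\left(-2\right) 10\right) = 4 - \left(-4\right) \left(-20\right) = 4 - 80 = -76$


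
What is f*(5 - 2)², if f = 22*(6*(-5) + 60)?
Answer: 5940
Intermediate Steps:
f = 660 (f = 22*(-30 + 60) = 22*30 = 660)
f*(5 - 2)² = 660*(5 - 2)² = 660*3² = 660*9 = 5940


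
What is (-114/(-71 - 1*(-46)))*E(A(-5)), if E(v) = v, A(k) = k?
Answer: -114/5 ≈ -22.800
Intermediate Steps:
(-114/(-71 - 1*(-46)))*E(A(-5)) = (-114/(-71 - 1*(-46)))*(-5) = (-114/(-71 + 46))*(-5) = (-114/(-25))*(-5) = -1/25*(-114)*(-5) = (114/25)*(-5) = -114/5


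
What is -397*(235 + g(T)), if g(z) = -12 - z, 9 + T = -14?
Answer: -97662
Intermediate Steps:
T = -23 (T = -9 - 14 = -23)
-397*(235 + g(T)) = -397*(235 + (-12 - 1*(-23))) = -397*(235 + (-12 + 23)) = -397*(235 + 11) = -397*246 = -97662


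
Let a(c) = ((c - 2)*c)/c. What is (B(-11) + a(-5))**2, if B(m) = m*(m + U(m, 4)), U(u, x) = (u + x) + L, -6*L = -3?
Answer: 137641/4 ≈ 34410.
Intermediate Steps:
L = 1/2 (L = -1/6*(-3) = 1/2 ≈ 0.50000)
U(u, x) = 1/2 + u + x (U(u, x) = (u + x) + 1/2 = 1/2 + u + x)
a(c) = -2 + c (a(c) = ((-2 + c)*c)/c = (c*(-2 + c))/c = -2 + c)
B(m) = m*(9/2 + 2*m) (B(m) = m*(m + (1/2 + m + 4)) = m*(m + (9/2 + m)) = m*(9/2 + 2*m))
(B(-11) + a(-5))**2 = ((1/2)*(-11)*(9 + 4*(-11)) + (-2 - 5))**2 = ((1/2)*(-11)*(9 - 44) - 7)**2 = ((1/2)*(-11)*(-35) - 7)**2 = (385/2 - 7)**2 = (371/2)**2 = 137641/4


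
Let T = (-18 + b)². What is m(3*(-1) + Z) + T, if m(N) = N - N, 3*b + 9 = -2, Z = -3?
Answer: 4225/9 ≈ 469.44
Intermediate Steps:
b = -11/3 (b = -3 + (⅓)*(-2) = -3 - ⅔ = -11/3 ≈ -3.6667)
m(N) = 0
T = 4225/9 (T = (-18 - 11/3)² = (-65/3)² = 4225/9 ≈ 469.44)
m(3*(-1) + Z) + T = 0 + 4225/9 = 4225/9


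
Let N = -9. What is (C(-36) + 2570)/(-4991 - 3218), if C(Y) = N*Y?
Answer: -2894/8209 ≈ -0.35254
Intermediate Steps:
C(Y) = -9*Y
(C(-36) + 2570)/(-4991 - 3218) = (-9*(-36) + 2570)/(-4991 - 3218) = (324 + 2570)/(-8209) = 2894*(-1/8209) = -2894/8209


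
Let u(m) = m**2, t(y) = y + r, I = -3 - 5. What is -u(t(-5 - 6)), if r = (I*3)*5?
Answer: -17161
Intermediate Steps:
I = -8
r = -120 (r = -8*3*5 = -24*5 = -120)
t(y) = -120 + y (t(y) = y - 120 = -120 + y)
-u(t(-5 - 6)) = -(-120 + (-5 - 6))**2 = -(-120 - 11)**2 = -1*(-131)**2 = -1*17161 = -17161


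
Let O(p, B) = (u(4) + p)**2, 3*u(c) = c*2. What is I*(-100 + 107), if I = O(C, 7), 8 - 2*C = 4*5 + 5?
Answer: 8575/36 ≈ 238.19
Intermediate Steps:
u(c) = 2*c/3 (u(c) = (c*2)/3 = (2*c)/3 = 2*c/3)
C = -17/2 (C = 4 - (4*5 + 5)/2 = 4 - (20 + 5)/2 = 4 - 1/2*25 = 4 - 25/2 = -17/2 ≈ -8.5000)
O(p, B) = (8/3 + p)**2 (O(p, B) = ((2/3)*4 + p)**2 = (8/3 + p)**2)
I = 1225/36 (I = (8 + 3*(-17/2))**2/9 = (8 - 51/2)**2/9 = (-35/2)**2/9 = (1/9)*(1225/4) = 1225/36 ≈ 34.028)
I*(-100 + 107) = 1225*(-100 + 107)/36 = (1225/36)*7 = 8575/36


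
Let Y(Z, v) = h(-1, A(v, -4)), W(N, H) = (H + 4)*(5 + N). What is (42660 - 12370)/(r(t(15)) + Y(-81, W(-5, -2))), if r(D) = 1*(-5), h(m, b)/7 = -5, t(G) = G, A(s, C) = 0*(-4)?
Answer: -3029/4 ≈ -757.25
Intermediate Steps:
A(s, C) = 0
W(N, H) = (4 + H)*(5 + N)
h(m, b) = -35 (h(m, b) = 7*(-5) = -35)
Y(Z, v) = -35
r(D) = -5
(42660 - 12370)/(r(t(15)) + Y(-81, W(-5, -2))) = (42660 - 12370)/(-5 - 35) = 30290/(-40) = 30290*(-1/40) = -3029/4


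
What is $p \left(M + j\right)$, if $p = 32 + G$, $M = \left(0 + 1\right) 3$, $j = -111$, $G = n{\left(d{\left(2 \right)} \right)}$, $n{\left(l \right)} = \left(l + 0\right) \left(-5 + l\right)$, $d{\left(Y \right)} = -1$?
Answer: $-4104$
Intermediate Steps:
$n{\left(l \right)} = l \left(-5 + l\right)$
$G = 6$ ($G = - (-5 - 1) = \left(-1\right) \left(-6\right) = 6$)
$M = 3$ ($M = 1 \cdot 3 = 3$)
$p = 38$ ($p = 32 + 6 = 38$)
$p \left(M + j\right) = 38 \left(3 - 111\right) = 38 \left(-108\right) = -4104$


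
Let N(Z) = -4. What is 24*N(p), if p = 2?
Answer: -96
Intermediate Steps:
24*N(p) = 24*(-4) = -96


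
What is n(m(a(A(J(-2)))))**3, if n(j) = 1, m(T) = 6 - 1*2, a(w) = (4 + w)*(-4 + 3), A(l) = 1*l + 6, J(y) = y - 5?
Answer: 1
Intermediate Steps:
J(y) = -5 + y
A(l) = 6 + l (A(l) = l + 6 = 6 + l)
a(w) = -4 - w (a(w) = (4 + w)*(-1) = -4 - w)
m(T) = 4 (m(T) = 6 - 2 = 4)
n(m(a(A(J(-2)))))**3 = 1**3 = 1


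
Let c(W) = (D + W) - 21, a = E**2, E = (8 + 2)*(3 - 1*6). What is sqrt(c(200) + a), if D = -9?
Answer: sqrt(1070) ≈ 32.711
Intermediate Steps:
E = -30 (E = 10*(3 - 6) = 10*(-3) = -30)
a = 900 (a = (-30)**2 = 900)
c(W) = -30 + W (c(W) = (-9 + W) - 21 = -30 + W)
sqrt(c(200) + a) = sqrt((-30 + 200) + 900) = sqrt(170 + 900) = sqrt(1070)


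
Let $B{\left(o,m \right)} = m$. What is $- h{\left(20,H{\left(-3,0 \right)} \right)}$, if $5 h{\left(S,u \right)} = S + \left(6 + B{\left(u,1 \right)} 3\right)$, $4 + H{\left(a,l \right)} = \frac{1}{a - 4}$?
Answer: $- \frac{29}{5} \approx -5.8$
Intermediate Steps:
$H{\left(a,l \right)} = -4 + \frac{1}{-4 + a}$ ($H{\left(a,l \right)} = -4 + \frac{1}{a - 4} = -4 + \frac{1}{-4 + a}$)
$h{\left(S,u \right)} = \frac{9}{5} + \frac{S}{5}$ ($h{\left(S,u \right)} = \frac{S + \left(6 + 1 \cdot 3\right)}{5} = \frac{S + \left(6 + 3\right)}{5} = \frac{S + 9}{5} = \frac{9 + S}{5} = \frac{9}{5} + \frac{S}{5}$)
$- h{\left(20,H{\left(-3,0 \right)} \right)} = - (\frac{9}{5} + \frac{1}{5} \cdot 20) = - (\frac{9}{5} + 4) = \left(-1\right) \frac{29}{5} = - \frac{29}{5}$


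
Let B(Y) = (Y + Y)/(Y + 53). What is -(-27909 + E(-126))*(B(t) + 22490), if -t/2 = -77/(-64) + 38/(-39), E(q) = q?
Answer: 41344213330980/65573 ≈ 6.3051e+8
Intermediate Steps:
t = -571/1248 (t = -2*(-77/(-64) + 38/(-39)) = -2*(-77*(-1/64) + 38*(-1/39)) = -2*(77/64 - 38/39) = -2*571/2496 = -571/1248 ≈ -0.45753)
B(Y) = 2*Y/(53 + Y) (B(Y) = (2*Y)/(53 + Y) = 2*Y/(53 + Y))
-(-27909 + E(-126))*(B(t) + 22490) = -(-27909 - 126)*(2*(-571/1248)/(53 - 571/1248) + 22490) = -(-28035)*(2*(-571/1248)/(65573/1248) + 22490) = -(-28035)*(2*(-571/1248)*(1248/65573) + 22490) = -(-28035)*(-1142/65573 + 22490) = -(-28035)*1474735628/65573 = -1*(-41344213330980/65573) = 41344213330980/65573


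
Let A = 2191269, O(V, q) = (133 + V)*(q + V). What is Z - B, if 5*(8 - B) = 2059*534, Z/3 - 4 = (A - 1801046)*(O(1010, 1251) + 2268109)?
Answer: 28402959684566/5 ≈ 5.6806e+12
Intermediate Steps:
O(V, q) = (133 + V)*(V + q)
Z = 5680591717020 (Z = 12 + 3*((2191269 - 1801046)*((1010**2 + 133*1010 + 133*1251 + 1010*1251) + 2268109)) = 12 + 3*(390223*((1020100 + 134330 + 166383 + 1263510) + 2268109)) = 12 + 3*(390223*(2584323 + 2268109)) = 12 + 3*(390223*4852432) = 12 + 3*1893530572336 = 12 + 5680591717008 = 5680591717020)
B = -1099466/5 (B = 8 - 2059*534/5 = 8 - 1/5*1099506 = 8 - 1099506/5 = -1099466/5 ≈ -2.1989e+5)
Z - B = 5680591717020 - 1*(-1099466/5) = 5680591717020 + 1099466/5 = 28402959684566/5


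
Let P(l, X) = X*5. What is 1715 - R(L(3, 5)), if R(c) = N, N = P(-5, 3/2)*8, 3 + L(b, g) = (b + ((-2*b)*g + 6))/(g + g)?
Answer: 1655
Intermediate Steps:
P(l, X) = 5*X
L(b, g) = -3 + (6 + b - 2*b*g)/(2*g) (L(b, g) = -3 + (b + ((-2*b)*g + 6))/(g + g) = -3 + (b + (-2*b*g + 6))/((2*g)) = -3 + (b + (6 - 2*b*g))*(1/(2*g)) = -3 + (6 + b - 2*b*g)*(1/(2*g)) = -3 + (6 + b - 2*b*g)/(2*g))
N = 60 (N = (5*(3/2))*8 = (15/2)*8 = 60)
R(c) = 60
1715 - R(L(3, 5)) = 1715 - 1*60 = 1715 - 60 = 1655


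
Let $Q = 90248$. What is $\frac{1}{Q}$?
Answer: $\frac{1}{90248} \approx 1.1081 \cdot 10^{-5}$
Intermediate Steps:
$\frac{1}{Q} = \frac{1}{90248}$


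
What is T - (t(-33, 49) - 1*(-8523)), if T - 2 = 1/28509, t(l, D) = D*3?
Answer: -247116011/28509 ≈ -8668.0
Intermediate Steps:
t(l, D) = 3*D
T = 57019/28509 (T = 2 + 1/28509 = 57019/28509 ≈ 2.0000)
T - (t(-33, 49) - 1*(-8523)) = 57019/28509 - (3*49 - 1*(-8523)) = 57019/28509 - (147 + 8523) = 57019/28509 - 1*8670 = 57019/28509 - 8670 = -247116011/28509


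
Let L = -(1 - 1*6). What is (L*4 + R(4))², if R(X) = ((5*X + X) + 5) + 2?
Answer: 2601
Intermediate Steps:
L = 5 (L = -(1 - 6) = -1*(-5) = 5)
R(X) = 7 + 6*X (R(X) = (6*X + 5) + 2 = (5 + 6*X) + 2 = 7 + 6*X)
(L*4 + R(4))² = (5*4 + (7 + 6*4))² = (20 + (7 + 24))² = (20 + 31)² = 51² = 2601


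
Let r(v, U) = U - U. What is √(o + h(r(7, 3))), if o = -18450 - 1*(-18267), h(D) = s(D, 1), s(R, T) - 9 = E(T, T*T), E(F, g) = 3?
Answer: 3*I*√19 ≈ 13.077*I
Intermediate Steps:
r(v, U) = 0
s(R, T) = 12 (s(R, T) = 9 + 3 = 12)
h(D) = 12
o = -183 (o = -18450 + 18267 = -183)
√(o + h(r(7, 3))) = √(-183 + 12) = √(-171) = 3*I*√19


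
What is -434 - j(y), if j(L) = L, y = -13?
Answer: -421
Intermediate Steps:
-434 - j(y) = -434 - 1*(-13) = -434 + 13 = -421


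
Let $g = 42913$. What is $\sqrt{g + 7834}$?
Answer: $\sqrt{50747} \approx 225.27$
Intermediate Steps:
$\sqrt{g + 7834} = \sqrt{42913 + 7834} = \sqrt{50747}$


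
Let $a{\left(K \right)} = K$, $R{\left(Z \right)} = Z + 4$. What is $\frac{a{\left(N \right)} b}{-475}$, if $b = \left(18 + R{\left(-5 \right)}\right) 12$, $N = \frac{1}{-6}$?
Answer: $\frac{34}{475} \approx 0.071579$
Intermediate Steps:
$N = - \frac{1}{6} \approx -0.16667$
$R{\left(Z \right)} = 4 + Z$
$b = 204$ ($b = \left(18 + \left(4 - 5\right)\right) 12 = \left(18 - 1\right) 12 = 17 \cdot 12 = 204$)
$\frac{a{\left(N \right)} b}{-475} = \frac{\left(- \frac{1}{6}\right) 204}{-475} = \left(-34\right) \left(- \frac{1}{475}\right) = \frac{34}{475}$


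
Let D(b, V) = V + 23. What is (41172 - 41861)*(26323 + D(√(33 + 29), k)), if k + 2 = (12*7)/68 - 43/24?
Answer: -7405458125/408 ≈ -1.8151e+7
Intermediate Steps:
k = -1043/408 (k = -2 + ((12*7)/68 - 43/24) = -2 + (84*(1/68) - 43*1/24) = -2 + (21/17 - 43/24) = -2 - 227/408 = -1043/408 ≈ -2.5564)
D(b, V) = 23 + V
(41172 - 41861)*(26323 + D(√(33 + 29), k)) = (41172 - 41861)*(26323 + (23 - 1043/408)) = -689*(26323 + 8341/408) = -689*10748125/408 = -7405458125/408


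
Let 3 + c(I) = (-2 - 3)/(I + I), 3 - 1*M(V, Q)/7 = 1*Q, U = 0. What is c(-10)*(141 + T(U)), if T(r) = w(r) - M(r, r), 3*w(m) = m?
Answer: -330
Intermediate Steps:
M(V, Q) = 21 - 7*Q
c(I) = -3 - 5/(2*I) (c(I) = -3 + (-2 - 3)/(I + I) = -3 - 5*1/(2*I) = -3 - 5/(2*I))
w(m) = m/3
T(r) = -21 + 22*r/3 (T(r) = r/3 - (21 - 7*r) = r/3 + (-21 + 7*r) = -21 + 22*r/3)
c(-10)*(141 + T(U)) = (-3 - 5/2/(-10))*(141 + (-21 + (22/3)*0)) = (-3 - 5/2*(-1/10))*(141 + (-21 + 0)) = (-3 + 1/4)*(141 - 21) = -11/4*120 = -330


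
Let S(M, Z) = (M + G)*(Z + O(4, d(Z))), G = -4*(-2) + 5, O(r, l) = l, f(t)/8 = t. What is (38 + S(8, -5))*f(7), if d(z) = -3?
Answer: -7280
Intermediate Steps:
f(t) = 8*t
G = 13 (G = 8 + 5 = 13)
S(M, Z) = (-3 + Z)*(13 + M) (S(M, Z) = (M + 13)*(Z - 3) = (13 + M)*(-3 + Z) = (-3 + Z)*(13 + M))
(38 + S(8, -5))*f(7) = (38 + (-39 - 3*8 + 13*(-5) + 8*(-5)))*(8*7) = (38 + (-39 - 24 - 65 - 40))*56 = (38 - 168)*56 = -130*56 = -7280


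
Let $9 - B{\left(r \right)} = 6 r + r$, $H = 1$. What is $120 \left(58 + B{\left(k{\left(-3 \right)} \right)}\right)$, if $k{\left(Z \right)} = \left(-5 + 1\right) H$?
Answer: $11400$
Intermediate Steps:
$k{\left(Z \right)} = -4$ ($k{\left(Z \right)} = \left(-5 + 1\right) 1 = \left(-4\right) 1 = -4$)
$B{\left(r \right)} = 9 - 7 r$ ($B{\left(r \right)} = 9 - \left(6 r + r\right) = 9 - 7 r$)
$120 \left(58 + B{\left(k{\left(-3 \right)} \right)}\right) = 120 \left(58 + \left(9 - -28\right)\right) = 120 \left(58 + \left(9 + 28\right)\right) = 120 \left(58 + 37\right) = 120 \cdot 95 = 11400$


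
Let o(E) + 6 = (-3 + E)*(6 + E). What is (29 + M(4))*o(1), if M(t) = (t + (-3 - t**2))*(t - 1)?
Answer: 320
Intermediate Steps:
o(E) = -6 + (-3 + E)*(6 + E)
M(t) = (-1 + t)*(-3 + t - t**2) (M(t) = (-3 + t - t**2)*(-1 + t) = (-1 + t)*(-3 + t - t**2))
(29 + M(4))*o(1) = (29 + (3 - 1*4**3 - 4*4 + 2*4**2))*(-24 + 1**2 + 3*1) = (29 + (3 - 1*64 - 16 + 2*16))*(-24 + 1 + 3) = (29 + (3 - 64 - 16 + 32))*(-20) = (29 - 45)*(-20) = -16*(-20) = 320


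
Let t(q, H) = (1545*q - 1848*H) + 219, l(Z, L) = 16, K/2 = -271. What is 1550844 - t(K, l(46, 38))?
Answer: 2417583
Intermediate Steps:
K = -542 (K = 2*(-271) = -542)
t(q, H) = 219 - 1848*H + 1545*q (t(q, H) = (-1848*H + 1545*q) + 219 = 219 - 1848*H + 1545*q)
1550844 - t(K, l(46, 38)) = 1550844 - (219 - 1848*16 + 1545*(-542)) = 1550844 - (219 - 29568 - 837390) = 1550844 - 1*(-866739) = 1550844 + 866739 = 2417583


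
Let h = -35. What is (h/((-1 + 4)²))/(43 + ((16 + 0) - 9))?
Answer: -7/90 ≈ -0.077778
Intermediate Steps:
(h/((-1 + 4)²))/(43 + ((16 + 0) - 9)) = (-35/(-1 + 4)²)/(43 + ((16 + 0) - 9)) = (-35/(3²))/(43 + (16 - 9)) = (-35/9)/(43 + 7) = (-35*⅑)/50 = (1/50)*(-35/9) = -7/90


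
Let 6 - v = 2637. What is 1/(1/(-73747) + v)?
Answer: -73747/194028358 ≈ -0.00038008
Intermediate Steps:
v = -2631 (v = 6 - 1*2637 = 6 - 2637 = -2631)
1/(1/(-73747) + v) = 1/(1/(-73747) - 2631) = 1/(-1/73747 - 2631) = 1/(-194028358/73747) = -73747/194028358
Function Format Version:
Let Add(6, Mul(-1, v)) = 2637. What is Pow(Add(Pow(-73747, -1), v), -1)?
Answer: Rational(-73747, 194028358) ≈ -0.00038008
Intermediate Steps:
v = -2631 (v = Add(6, Mul(-1, 2637)) = Add(6, -2637) = -2631)
Pow(Add(Pow(-73747, -1), v), -1) = Pow(Add(Pow(-73747, -1), -2631), -1) = Pow(Add(Rational(-1, 73747), -2631), -1) = Pow(Rational(-194028358, 73747), -1) = Rational(-73747, 194028358)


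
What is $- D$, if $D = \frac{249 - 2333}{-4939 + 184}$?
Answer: $- \frac{2084}{4755} \approx -0.43828$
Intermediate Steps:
$D = \frac{2084}{4755}$ ($D = - \frac{2084}{-4755} = \left(-2084\right) \left(- \frac{1}{4755}\right) = \frac{2084}{4755} \approx 0.43828$)
$- D = \left(-1\right) \frac{2084}{4755} = - \frac{2084}{4755}$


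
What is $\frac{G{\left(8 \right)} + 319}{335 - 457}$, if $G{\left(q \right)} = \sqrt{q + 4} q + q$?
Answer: $- \frac{327}{122} - \frac{8 \sqrt{3}}{61} \approx -2.9075$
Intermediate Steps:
$G{\left(q \right)} = q + q \sqrt{4 + q}$ ($G{\left(q \right)} = \sqrt{4 + q} q + q = q \sqrt{4 + q} + q = q + q \sqrt{4 + q}$)
$\frac{G{\left(8 \right)} + 319}{335 - 457} = \frac{8 \left(1 + \sqrt{4 + 8}\right) + 319}{335 - 457} = \frac{8 \left(1 + \sqrt{12}\right) + 319}{-122} = \left(8 \left(1 + 2 \sqrt{3}\right) + 319\right) \left(- \frac{1}{122}\right) = \left(\left(8 + 16 \sqrt{3}\right) + 319\right) \left(- \frac{1}{122}\right) = \left(327 + 16 \sqrt{3}\right) \left(- \frac{1}{122}\right) = - \frac{327}{122} - \frac{8 \sqrt{3}}{61}$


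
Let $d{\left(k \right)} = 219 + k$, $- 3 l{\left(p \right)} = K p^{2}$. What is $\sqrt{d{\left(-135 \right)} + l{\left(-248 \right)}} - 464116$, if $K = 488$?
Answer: $-464116 + \frac{10 i \sqrt{900411}}{3} \approx -4.6412 \cdot 10^{5} + 3163.0 i$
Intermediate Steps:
$l{\left(p \right)} = - \frac{488 p^{2}}{3}$
$\sqrt{d{\left(-135 \right)} + l{\left(-248 \right)}} - 464116 = \sqrt{\left(219 - 135\right) - \frac{488 \left(-248\right)^{2}}{3}} - 464116 = \sqrt{84 - \frac{30013952}{3}} - 464116 = \sqrt{- \frac{30013700}{3}} - 464116 = \frac{10 i \sqrt{900411}}{3} - 464116 = -464116 + \frac{10 i \sqrt{900411}}{3}$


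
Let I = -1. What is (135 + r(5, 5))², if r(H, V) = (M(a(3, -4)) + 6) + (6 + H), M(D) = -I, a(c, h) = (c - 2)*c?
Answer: 23409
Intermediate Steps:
a(c, h) = c*(-2 + c) (a(c, h) = (-2 + c)*c = c*(-2 + c))
M(D) = 1 (M(D) = -1*(-1) = 1)
r(H, V) = 13 + H (r(H, V) = (1 + 6) + (6 + H) = 7 + (6 + H) = 13 + H)
(135 + r(5, 5))² = (135 + (13 + 5))² = (135 + 18)² = 153² = 23409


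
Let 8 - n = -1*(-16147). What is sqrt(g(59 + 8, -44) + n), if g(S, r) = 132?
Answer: I*sqrt(16007) ≈ 126.52*I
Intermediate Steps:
n = -16139 (n = 8 - (-1)*(-16147) = 8 - 1*16147 = 8 - 16147 = -16139)
sqrt(g(59 + 8, -44) + n) = sqrt(132 - 16139) = sqrt(-16007) = I*sqrt(16007)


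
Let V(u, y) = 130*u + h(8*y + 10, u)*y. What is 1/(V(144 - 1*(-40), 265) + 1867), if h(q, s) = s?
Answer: 1/74547 ≈ 1.3414e-5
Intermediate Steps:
V(u, y) = 130*u + u*y
1/(V(144 - 1*(-40), 265) + 1867) = 1/((144 - 1*(-40))*(130 + 265) + 1867) = 1/((144 + 40)*395 + 1867) = 1/(184*395 + 1867) = 1/(72680 + 1867) = 1/74547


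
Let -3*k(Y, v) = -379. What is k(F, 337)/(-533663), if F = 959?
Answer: -379/1600989 ≈ -0.00023673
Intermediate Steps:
k(Y, v) = 379/3 (k(Y, v) = -⅓*(-379) = 379/3)
k(F, 337)/(-533663) = (379/3)/(-533663) = (379/3)*(-1/533663) = -379/1600989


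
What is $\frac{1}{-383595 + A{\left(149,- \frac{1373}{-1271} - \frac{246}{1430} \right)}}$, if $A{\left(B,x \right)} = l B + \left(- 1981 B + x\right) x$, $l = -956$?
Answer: $- \frac{825853825225}{655825128191002901} \approx -1.2593 \cdot 10^{-6}$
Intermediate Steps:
$A{\left(B,x \right)} = - 956 B + x \left(x - 1981 B\right)$ ($A{\left(B,x \right)} = - 956 B + \left(- 1981 B + x\right) x = - 956 B + \left(x - 1981 B\right) x = - 956 B + x \left(x - 1981 B\right)$)
$\frac{1}{-383595 + A{\left(149,- \frac{1373}{-1271} - \frac{246}{1430} \right)}} = \frac{1}{-383595 - \left(142444 - \left(- \frac{1373}{-1271} - \frac{246}{1430}\right)^{2} + 295169 \left(- \frac{1373}{-1271} - \frac{246}{1430}\right)\right)} = \frac{1}{-383595 - \left(142444 - \left(\left(-1373\right) \left(- \frac{1}{1271}\right) - \frac{123}{715}\right)^{2} + 295169 \left(\left(-1373\right) \left(- \frac{1}{1271}\right) - \frac{123}{715}\right)\right)} = \frac{1}{-383595 - \left(142444 - \left(\frac{1373}{1271} - \frac{123}{715}\right)^{2} + 295169 \left(\frac{1373}{1271} - \frac{123}{715}\right)\right)} = \frac{1}{-383595 - \left(142444 - \frac{681222431044}{825853825225} + \frac{243621276178}{908765}\right)} = \frac{1}{-383595 - \frac{339031730103819026}{825853825225}} = \frac{1}{- \frac{655825128191002901}{825853825225}} = - \frac{825853825225}{655825128191002901}$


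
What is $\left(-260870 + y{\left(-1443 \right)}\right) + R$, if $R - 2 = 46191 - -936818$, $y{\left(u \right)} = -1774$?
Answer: $720367$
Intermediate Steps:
$R = 983011$ ($R = 2 + \left(46191 - -936818\right) = 2 + \left(46191 + 936818\right) = 2 + 983009 = 983011$)
$\left(-260870 + y{\left(-1443 \right)}\right) + R = \left(-260870 - 1774\right) + 983011 = -262644 + 983011 = 720367$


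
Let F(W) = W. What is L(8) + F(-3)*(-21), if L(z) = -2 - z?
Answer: 53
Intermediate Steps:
L(8) + F(-3)*(-21) = (-2 - 1*8) - 3*(-21) = (-2 - 8) + 63 = -10 + 63 = 53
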